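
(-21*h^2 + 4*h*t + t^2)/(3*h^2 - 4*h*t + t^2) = (7*h + t)/(-h + t)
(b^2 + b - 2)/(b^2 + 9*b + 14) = (b - 1)/(b + 7)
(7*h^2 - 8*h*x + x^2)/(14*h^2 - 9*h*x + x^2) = (-h + x)/(-2*h + x)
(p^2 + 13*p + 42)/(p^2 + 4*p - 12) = (p + 7)/(p - 2)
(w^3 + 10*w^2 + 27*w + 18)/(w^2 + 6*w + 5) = (w^2 + 9*w + 18)/(w + 5)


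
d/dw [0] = 0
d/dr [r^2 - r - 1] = 2*r - 1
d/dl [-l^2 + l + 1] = 1 - 2*l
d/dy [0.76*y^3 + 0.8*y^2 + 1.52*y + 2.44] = 2.28*y^2 + 1.6*y + 1.52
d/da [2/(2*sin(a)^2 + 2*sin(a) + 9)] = -(4*sin(2*a) + 4*cos(a))/(2*sin(a) - cos(2*a) + 10)^2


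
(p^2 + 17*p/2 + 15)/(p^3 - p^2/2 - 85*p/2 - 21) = (2*p + 5)/(2*p^2 - 13*p - 7)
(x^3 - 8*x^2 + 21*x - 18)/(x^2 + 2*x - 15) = (x^2 - 5*x + 6)/(x + 5)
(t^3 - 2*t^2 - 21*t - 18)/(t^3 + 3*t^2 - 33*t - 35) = (t^2 - 3*t - 18)/(t^2 + 2*t - 35)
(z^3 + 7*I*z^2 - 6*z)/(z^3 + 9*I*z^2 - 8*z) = (z + 6*I)/(z + 8*I)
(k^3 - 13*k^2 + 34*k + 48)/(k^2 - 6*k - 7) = (k^2 - 14*k + 48)/(k - 7)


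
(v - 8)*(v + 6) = v^2 - 2*v - 48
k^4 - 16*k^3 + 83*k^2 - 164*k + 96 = (k - 8)*(k - 4)*(k - 3)*(k - 1)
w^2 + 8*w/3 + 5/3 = (w + 1)*(w + 5/3)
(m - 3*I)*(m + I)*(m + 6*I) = m^3 + 4*I*m^2 + 15*m + 18*I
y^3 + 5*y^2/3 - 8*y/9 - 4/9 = (y - 2/3)*(y + 1/3)*(y + 2)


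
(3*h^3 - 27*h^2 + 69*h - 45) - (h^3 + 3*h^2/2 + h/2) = 2*h^3 - 57*h^2/2 + 137*h/2 - 45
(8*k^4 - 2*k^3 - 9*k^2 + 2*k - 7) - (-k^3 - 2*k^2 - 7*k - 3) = 8*k^4 - k^3 - 7*k^2 + 9*k - 4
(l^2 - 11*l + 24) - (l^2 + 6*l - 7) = 31 - 17*l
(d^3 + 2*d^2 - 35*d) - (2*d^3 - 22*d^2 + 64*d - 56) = -d^3 + 24*d^2 - 99*d + 56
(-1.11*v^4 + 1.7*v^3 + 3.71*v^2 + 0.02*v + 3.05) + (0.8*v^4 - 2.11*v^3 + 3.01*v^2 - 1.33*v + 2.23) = -0.31*v^4 - 0.41*v^3 + 6.72*v^2 - 1.31*v + 5.28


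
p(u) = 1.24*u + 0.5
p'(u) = 1.24000000000000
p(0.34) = 0.92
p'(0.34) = 1.24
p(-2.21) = -2.24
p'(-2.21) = 1.24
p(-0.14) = 0.33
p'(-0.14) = 1.24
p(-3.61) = -3.98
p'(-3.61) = 1.24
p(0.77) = 1.45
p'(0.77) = 1.24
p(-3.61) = -3.98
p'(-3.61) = 1.24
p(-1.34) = -1.16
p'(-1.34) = 1.24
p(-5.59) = -6.43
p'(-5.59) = 1.24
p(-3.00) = -3.22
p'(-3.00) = 1.24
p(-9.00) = -10.66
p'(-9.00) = 1.24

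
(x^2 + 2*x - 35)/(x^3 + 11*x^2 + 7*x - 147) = (x - 5)/(x^2 + 4*x - 21)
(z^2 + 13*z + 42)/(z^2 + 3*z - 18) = (z + 7)/(z - 3)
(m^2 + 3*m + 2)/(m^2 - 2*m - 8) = (m + 1)/(m - 4)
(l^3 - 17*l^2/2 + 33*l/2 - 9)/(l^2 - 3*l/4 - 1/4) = 2*(2*l^2 - 15*l + 18)/(4*l + 1)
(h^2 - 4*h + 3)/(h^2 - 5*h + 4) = (h - 3)/(h - 4)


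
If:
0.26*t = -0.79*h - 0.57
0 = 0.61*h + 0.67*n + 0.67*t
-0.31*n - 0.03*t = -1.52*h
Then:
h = 0.65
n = 3.57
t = -4.15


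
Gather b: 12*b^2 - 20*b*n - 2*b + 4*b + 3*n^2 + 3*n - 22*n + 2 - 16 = 12*b^2 + b*(2 - 20*n) + 3*n^2 - 19*n - 14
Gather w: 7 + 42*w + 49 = 42*w + 56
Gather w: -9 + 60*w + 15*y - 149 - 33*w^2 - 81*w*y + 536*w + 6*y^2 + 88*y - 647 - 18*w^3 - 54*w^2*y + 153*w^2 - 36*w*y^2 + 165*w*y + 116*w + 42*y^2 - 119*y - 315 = -18*w^3 + w^2*(120 - 54*y) + w*(-36*y^2 + 84*y + 712) + 48*y^2 - 16*y - 1120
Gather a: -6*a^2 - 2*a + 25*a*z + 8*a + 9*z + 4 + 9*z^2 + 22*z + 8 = -6*a^2 + a*(25*z + 6) + 9*z^2 + 31*z + 12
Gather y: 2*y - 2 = 2*y - 2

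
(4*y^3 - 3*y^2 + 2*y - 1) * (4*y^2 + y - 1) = 16*y^5 - 8*y^4 + y^3 + y^2 - 3*y + 1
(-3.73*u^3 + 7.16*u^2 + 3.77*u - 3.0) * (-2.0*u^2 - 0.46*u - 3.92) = 7.46*u^5 - 12.6042*u^4 + 3.788*u^3 - 23.8014*u^2 - 13.3984*u + 11.76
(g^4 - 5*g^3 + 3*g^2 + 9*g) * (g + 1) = g^5 - 4*g^4 - 2*g^3 + 12*g^2 + 9*g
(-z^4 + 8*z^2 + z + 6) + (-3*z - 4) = -z^4 + 8*z^2 - 2*z + 2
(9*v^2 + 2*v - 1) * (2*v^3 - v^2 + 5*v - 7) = 18*v^5 - 5*v^4 + 41*v^3 - 52*v^2 - 19*v + 7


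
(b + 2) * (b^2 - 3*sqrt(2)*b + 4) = b^3 - 3*sqrt(2)*b^2 + 2*b^2 - 6*sqrt(2)*b + 4*b + 8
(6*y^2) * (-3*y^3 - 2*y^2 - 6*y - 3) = -18*y^5 - 12*y^4 - 36*y^3 - 18*y^2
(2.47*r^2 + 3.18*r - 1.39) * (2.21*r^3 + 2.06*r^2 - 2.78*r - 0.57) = 5.4587*r^5 + 12.116*r^4 - 3.3877*r^3 - 13.1117*r^2 + 2.0516*r + 0.7923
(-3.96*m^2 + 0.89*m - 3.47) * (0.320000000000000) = -1.2672*m^2 + 0.2848*m - 1.1104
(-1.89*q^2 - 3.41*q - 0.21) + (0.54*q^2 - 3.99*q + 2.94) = -1.35*q^2 - 7.4*q + 2.73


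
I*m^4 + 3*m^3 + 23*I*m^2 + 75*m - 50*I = (m - 5*I)*(m - 2*I)*(m + 5*I)*(I*m + 1)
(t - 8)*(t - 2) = t^2 - 10*t + 16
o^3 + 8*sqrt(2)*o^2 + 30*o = o*(o + 3*sqrt(2))*(o + 5*sqrt(2))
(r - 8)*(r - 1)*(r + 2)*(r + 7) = r^4 - 59*r^2 - 54*r + 112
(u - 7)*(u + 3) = u^2 - 4*u - 21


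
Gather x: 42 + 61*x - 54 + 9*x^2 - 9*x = 9*x^2 + 52*x - 12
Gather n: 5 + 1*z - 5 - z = 0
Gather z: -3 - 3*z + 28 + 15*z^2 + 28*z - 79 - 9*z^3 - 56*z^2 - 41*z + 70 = -9*z^3 - 41*z^2 - 16*z + 16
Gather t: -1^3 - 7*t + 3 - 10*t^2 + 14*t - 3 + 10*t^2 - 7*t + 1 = 0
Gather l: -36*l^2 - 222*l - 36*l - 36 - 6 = -36*l^2 - 258*l - 42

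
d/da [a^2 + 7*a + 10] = 2*a + 7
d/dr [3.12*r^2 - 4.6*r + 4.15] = 6.24*r - 4.6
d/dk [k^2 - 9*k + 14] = 2*k - 9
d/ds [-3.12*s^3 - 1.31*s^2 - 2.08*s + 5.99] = -9.36*s^2 - 2.62*s - 2.08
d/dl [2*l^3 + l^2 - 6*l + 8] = 6*l^2 + 2*l - 6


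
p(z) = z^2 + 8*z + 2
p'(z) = 2*z + 8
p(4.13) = 52.10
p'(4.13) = 16.26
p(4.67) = 61.17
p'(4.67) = 17.34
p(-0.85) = -4.08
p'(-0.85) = 6.30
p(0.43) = 5.62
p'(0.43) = 8.86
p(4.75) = 62.56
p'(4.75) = 17.50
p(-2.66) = -12.20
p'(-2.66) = 2.68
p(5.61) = 78.35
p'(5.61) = 19.22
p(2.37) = 26.58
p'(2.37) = 12.74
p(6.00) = 86.00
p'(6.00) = 20.00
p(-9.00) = 11.00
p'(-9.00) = -10.00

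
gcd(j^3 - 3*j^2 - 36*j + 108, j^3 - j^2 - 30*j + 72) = j^2 + 3*j - 18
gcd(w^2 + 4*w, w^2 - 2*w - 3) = 1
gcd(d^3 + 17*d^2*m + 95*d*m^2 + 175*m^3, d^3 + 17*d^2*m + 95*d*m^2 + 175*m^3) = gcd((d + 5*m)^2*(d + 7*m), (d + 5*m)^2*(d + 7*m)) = d^3 + 17*d^2*m + 95*d*m^2 + 175*m^3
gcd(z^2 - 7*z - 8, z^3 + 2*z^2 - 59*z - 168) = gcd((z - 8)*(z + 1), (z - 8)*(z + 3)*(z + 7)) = z - 8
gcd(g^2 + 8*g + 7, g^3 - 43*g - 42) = g + 1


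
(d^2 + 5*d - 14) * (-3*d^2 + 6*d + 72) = -3*d^4 - 9*d^3 + 144*d^2 + 276*d - 1008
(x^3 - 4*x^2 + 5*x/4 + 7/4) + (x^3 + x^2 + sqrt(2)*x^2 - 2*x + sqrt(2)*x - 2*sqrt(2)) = 2*x^3 - 3*x^2 + sqrt(2)*x^2 - 3*x/4 + sqrt(2)*x - 2*sqrt(2) + 7/4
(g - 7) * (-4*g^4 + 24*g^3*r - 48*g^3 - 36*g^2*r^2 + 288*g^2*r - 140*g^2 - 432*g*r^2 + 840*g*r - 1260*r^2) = -4*g^5 + 24*g^4*r - 20*g^4 - 36*g^3*r^2 + 120*g^3*r + 196*g^3 - 180*g^2*r^2 - 1176*g^2*r + 980*g^2 + 1764*g*r^2 - 5880*g*r + 8820*r^2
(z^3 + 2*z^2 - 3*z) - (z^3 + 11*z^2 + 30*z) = -9*z^2 - 33*z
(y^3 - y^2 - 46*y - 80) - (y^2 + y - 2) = y^3 - 2*y^2 - 47*y - 78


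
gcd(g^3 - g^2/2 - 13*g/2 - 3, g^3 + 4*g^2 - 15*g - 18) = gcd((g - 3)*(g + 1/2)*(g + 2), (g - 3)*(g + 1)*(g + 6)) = g - 3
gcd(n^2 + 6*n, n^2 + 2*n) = n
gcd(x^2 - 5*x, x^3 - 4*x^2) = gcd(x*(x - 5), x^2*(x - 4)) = x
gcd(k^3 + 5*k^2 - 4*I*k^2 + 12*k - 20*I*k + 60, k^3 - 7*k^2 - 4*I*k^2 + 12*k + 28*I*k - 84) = k^2 - 4*I*k + 12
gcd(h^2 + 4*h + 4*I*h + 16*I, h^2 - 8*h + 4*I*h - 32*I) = h + 4*I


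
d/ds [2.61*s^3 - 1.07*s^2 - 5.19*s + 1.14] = 7.83*s^2 - 2.14*s - 5.19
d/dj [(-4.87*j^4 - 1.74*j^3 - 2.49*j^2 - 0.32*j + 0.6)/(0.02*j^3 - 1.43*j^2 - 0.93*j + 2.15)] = (-0.0974*j^6 + 13.9282*j^5 + 16.1253*j^4 - 38.6328*j^3 - 9.4009*j^2 - 8.991*j - 0.13)/(0.0004*j^6 - 0.0572*j^5 + 2.0077*j^4 + 2.7458*j^3 - 5.2841*j^2 - 3.999*j + 4.6225)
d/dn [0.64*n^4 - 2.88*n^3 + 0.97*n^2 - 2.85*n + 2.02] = 2.56*n^3 - 8.64*n^2 + 1.94*n - 2.85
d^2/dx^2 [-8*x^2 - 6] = -16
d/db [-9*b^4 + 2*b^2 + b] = -36*b^3 + 4*b + 1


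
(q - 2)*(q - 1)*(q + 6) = q^3 + 3*q^2 - 16*q + 12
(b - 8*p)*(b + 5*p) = b^2 - 3*b*p - 40*p^2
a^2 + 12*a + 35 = (a + 5)*(a + 7)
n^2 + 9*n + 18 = (n + 3)*(n + 6)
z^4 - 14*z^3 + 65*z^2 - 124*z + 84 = (z - 7)*(z - 3)*(z - 2)^2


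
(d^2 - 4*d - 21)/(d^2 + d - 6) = (d - 7)/(d - 2)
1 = 1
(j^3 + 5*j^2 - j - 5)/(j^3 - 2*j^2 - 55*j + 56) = (j^2 + 6*j + 5)/(j^2 - j - 56)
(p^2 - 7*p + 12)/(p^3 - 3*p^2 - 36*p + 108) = (p - 4)/(p^2 - 36)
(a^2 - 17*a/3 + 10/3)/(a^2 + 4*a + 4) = (3*a^2 - 17*a + 10)/(3*(a^2 + 4*a + 4))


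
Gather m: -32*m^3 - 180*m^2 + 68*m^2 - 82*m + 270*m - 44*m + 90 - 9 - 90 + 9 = -32*m^3 - 112*m^2 + 144*m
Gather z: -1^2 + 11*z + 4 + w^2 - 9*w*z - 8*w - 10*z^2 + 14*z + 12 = w^2 - 8*w - 10*z^2 + z*(25 - 9*w) + 15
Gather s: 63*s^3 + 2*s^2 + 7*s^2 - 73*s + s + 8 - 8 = 63*s^3 + 9*s^2 - 72*s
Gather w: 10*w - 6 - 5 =10*w - 11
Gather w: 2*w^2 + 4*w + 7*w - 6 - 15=2*w^2 + 11*w - 21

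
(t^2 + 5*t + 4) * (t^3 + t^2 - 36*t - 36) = t^5 + 6*t^4 - 27*t^3 - 212*t^2 - 324*t - 144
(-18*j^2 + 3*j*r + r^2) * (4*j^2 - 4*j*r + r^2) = -72*j^4 + 84*j^3*r - 26*j^2*r^2 - j*r^3 + r^4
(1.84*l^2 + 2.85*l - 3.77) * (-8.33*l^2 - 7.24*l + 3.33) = -15.3272*l^4 - 37.0621*l^3 + 16.8973*l^2 + 36.7853*l - 12.5541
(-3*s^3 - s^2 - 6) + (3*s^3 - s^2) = -2*s^2 - 6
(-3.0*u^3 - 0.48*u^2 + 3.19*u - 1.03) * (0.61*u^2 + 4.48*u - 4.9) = -1.83*u^5 - 13.7328*u^4 + 14.4955*u^3 + 16.0149*u^2 - 20.2454*u + 5.047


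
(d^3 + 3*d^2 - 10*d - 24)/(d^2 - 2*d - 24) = (d^2 - d - 6)/(d - 6)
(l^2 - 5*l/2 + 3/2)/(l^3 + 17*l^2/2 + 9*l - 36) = (l - 1)/(l^2 + 10*l + 24)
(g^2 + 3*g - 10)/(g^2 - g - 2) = (g + 5)/(g + 1)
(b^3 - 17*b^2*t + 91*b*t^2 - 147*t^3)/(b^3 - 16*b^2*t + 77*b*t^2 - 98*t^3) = (-b + 3*t)/(-b + 2*t)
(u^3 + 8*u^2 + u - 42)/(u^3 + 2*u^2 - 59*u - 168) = (u - 2)/(u - 8)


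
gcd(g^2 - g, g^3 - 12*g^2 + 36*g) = g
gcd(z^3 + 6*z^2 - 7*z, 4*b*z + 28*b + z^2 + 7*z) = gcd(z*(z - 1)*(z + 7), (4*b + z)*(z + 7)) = z + 7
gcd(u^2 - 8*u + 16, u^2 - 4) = 1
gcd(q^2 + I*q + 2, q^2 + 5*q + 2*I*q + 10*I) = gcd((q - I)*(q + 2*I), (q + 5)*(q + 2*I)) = q + 2*I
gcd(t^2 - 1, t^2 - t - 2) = t + 1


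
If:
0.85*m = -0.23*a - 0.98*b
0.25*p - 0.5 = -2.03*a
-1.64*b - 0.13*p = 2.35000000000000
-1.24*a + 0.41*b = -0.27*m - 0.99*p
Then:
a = 0.20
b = -1.47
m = 1.64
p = 0.41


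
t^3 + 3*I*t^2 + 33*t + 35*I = (t - 5*I)*(t + I)*(t + 7*I)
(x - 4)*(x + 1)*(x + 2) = x^3 - x^2 - 10*x - 8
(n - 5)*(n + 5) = n^2 - 25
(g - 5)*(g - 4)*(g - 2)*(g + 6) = g^4 - 5*g^3 - 28*g^2 + 188*g - 240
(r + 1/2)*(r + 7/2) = r^2 + 4*r + 7/4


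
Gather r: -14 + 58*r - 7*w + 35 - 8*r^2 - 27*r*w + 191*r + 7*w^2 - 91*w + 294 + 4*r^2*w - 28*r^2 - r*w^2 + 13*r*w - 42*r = r^2*(4*w - 36) + r*(-w^2 - 14*w + 207) + 7*w^2 - 98*w + 315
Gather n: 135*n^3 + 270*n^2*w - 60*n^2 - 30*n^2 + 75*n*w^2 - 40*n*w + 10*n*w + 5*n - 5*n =135*n^3 + n^2*(270*w - 90) + n*(75*w^2 - 30*w)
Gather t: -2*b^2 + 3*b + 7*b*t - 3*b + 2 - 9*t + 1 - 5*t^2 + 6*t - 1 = -2*b^2 - 5*t^2 + t*(7*b - 3) + 2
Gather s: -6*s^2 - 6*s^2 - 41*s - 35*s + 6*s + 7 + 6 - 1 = -12*s^2 - 70*s + 12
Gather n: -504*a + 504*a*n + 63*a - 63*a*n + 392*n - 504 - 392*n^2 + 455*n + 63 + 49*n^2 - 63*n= -441*a - 343*n^2 + n*(441*a + 784) - 441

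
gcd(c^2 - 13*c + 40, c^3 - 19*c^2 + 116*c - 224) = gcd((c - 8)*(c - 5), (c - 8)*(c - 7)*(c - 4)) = c - 8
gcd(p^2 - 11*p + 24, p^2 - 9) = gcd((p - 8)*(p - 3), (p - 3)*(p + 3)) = p - 3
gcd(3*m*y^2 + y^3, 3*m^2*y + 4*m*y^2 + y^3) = 3*m*y + y^2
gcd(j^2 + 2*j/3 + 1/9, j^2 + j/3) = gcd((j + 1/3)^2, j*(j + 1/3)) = j + 1/3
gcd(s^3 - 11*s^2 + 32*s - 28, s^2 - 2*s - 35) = s - 7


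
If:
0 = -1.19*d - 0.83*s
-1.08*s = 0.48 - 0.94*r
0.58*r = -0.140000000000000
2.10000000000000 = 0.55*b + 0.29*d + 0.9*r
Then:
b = 3.97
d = 0.46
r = -0.24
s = -0.65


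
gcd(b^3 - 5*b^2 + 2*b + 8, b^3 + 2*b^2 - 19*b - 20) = b^2 - 3*b - 4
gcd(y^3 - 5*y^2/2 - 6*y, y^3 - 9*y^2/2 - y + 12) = y^2 - 5*y/2 - 6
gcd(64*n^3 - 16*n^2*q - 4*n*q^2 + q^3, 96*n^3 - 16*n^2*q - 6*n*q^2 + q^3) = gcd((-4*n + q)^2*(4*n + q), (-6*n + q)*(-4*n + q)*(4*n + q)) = -16*n^2 + q^2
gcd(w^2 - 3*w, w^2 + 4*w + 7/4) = 1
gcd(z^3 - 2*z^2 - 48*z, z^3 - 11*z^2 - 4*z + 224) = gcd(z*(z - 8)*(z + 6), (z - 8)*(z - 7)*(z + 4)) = z - 8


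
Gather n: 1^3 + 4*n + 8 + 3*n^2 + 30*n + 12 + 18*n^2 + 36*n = 21*n^2 + 70*n + 21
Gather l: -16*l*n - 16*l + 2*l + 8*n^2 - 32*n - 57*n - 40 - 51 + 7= l*(-16*n - 14) + 8*n^2 - 89*n - 84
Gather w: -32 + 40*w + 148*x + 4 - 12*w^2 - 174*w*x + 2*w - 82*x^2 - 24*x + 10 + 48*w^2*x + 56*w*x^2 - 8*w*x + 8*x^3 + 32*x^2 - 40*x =w^2*(48*x - 12) + w*(56*x^2 - 182*x + 42) + 8*x^3 - 50*x^2 + 84*x - 18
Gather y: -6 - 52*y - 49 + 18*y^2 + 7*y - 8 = 18*y^2 - 45*y - 63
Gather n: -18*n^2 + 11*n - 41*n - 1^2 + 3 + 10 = -18*n^2 - 30*n + 12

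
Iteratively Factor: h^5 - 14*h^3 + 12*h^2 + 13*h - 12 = (h + 1)*(h^4 - h^3 - 13*h^2 + 25*h - 12) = (h + 1)*(h + 4)*(h^3 - 5*h^2 + 7*h - 3) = (h - 1)*(h + 1)*(h + 4)*(h^2 - 4*h + 3) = (h - 3)*(h - 1)*(h + 1)*(h + 4)*(h - 1)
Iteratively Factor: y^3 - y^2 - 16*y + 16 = (y - 4)*(y^2 + 3*y - 4) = (y - 4)*(y - 1)*(y + 4)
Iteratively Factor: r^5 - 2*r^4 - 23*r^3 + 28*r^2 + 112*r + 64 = (r - 4)*(r^4 + 2*r^3 - 15*r^2 - 32*r - 16) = (r - 4)*(r + 1)*(r^3 + r^2 - 16*r - 16) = (r - 4)^2*(r + 1)*(r^2 + 5*r + 4) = (r - 4)^2*(r + 1)*(r + 4)*(r + 1)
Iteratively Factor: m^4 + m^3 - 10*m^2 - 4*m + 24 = (m - 2)*(m^3 + 3*m^2 - 4*m - 12) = (m - 2)*(m + 2)*(m^2 + m - 6) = (m - 2)^2*(m + 2)*(m + 3)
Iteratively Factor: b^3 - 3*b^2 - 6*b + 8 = (b - 1)*(b^2 - 2*b - 8) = (b - 4)*(b - 1)*(b + 2)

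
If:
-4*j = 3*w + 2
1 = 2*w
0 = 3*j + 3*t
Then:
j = -7/8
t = 7/8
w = 1/2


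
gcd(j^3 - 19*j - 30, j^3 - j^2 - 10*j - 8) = j + 2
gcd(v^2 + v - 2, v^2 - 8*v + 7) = v - 1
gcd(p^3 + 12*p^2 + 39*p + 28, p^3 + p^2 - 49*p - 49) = p^2 + 8*p + 7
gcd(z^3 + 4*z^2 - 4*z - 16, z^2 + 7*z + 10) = z + 2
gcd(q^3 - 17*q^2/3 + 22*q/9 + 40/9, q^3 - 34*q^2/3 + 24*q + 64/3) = q + 2/3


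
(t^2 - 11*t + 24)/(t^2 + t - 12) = (t - 8)/(t + 4)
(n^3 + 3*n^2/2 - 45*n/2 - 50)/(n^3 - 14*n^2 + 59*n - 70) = (n^2 + 13*n/2 + 10)/(n^2 - 9*n + 14)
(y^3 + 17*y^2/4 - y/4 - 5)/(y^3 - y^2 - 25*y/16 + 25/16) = 4*(y + 4)/(4*y - 5)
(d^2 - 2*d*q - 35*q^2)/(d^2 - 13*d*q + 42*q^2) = (-d - 5*q)/(-d + 6*q)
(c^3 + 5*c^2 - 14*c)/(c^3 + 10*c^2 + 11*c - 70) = c/(c + 5)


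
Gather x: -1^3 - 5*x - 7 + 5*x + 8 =0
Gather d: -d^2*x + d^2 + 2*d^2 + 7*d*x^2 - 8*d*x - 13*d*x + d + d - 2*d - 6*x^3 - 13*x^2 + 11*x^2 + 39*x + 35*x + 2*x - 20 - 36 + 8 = d^2*(3 - x) + d*(7*x^2 - 21*x) - 6*x^3 - 2*x^2 + 76*x - 48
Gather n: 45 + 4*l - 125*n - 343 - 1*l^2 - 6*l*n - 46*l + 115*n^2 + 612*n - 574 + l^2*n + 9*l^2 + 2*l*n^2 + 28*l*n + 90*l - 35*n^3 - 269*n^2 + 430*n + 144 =8*l^2 + 48*l - 35*n^3 + n^2*(2*l - 154) + n*(l^2 + 22*l + 917) - 728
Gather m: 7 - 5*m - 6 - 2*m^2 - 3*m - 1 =-2*m^2 - 8*m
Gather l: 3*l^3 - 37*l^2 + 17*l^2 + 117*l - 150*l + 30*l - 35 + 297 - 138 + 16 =3*l^3 - 20*l^2 - 3*l + 140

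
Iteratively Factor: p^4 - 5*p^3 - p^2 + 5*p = (p + 1)*(p^3 - 6*p^2 + 5*p) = (p - 5)*(p + 1)*(p^2 - p) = p*(p - 5)*(p + 1)*(p - 1)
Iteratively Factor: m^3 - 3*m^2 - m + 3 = (m - 1)*(m^2 - 2*m - 3) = (m - 1)*(m + 1)*(m - 3)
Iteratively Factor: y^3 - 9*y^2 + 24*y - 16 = (y - 1)*(y^2 - 8*y + 16) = (y - 4)*(y - 1)*(y - 4)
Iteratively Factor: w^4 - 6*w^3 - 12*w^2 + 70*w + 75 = (w - 5)*(w^3 - w^2 - 17*w - 15) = (w - 5)^2*(w^2 + 4*w + 3) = (w - 5)^2*(w + 1)*(w + 3)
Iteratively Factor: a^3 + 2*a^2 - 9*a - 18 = (a + 3)*(a^2 - a - 6) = (a + 2)*(a + 3)*(a - 3)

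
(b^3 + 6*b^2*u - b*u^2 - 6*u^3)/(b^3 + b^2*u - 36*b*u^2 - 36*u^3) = (-b + u)/(-b + 6*u)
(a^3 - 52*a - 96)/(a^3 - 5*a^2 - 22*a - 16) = (a + 6)/(a + 1)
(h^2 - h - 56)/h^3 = (h^2 - h - 56)/h^3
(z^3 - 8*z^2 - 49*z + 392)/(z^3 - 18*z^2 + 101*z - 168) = (z + 7)/(z - 3)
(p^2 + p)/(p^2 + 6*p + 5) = p/(p + 5)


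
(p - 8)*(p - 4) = p^2 - 12*p + 32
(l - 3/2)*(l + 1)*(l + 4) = l^3 + 7*l^2/2 - 7*l/2 - 6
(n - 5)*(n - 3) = n^2 - 8*n + 15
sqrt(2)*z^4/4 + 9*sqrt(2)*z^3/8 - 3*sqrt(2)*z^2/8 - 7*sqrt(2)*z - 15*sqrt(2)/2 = (z/2 + 1)*(z - 5/2)*(z + 3)*(sqrt(2)*z/2 + sqrt(2))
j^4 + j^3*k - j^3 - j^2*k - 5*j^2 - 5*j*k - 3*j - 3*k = (j - 3)*(j + 1)^2*(j + k)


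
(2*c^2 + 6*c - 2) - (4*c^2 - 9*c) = -2*c^2 + 15*c - 2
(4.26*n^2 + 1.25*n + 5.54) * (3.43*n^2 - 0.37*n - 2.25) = 14.6118*n^4 + 2.7113*n^3 + 8.9547*n^2 - 4.8623*n - 12.465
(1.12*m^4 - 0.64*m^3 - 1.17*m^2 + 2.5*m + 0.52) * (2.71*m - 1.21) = 3.0352*m^5 - 3.0896*m^4 - 2.3963*m^3 + 8.1907*m^2 - 1.6158*m - 0.6292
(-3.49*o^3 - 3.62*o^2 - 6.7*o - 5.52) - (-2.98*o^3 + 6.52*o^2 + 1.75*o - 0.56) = -0.51*o^3 - 10.14*o^2 - 8.45*o - 4.96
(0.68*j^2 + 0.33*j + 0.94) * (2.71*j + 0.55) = 1.8428*j^3 + 1.2683*j^2 + 2.7289*j + 0.517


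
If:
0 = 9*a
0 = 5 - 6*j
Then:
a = 0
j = 5/6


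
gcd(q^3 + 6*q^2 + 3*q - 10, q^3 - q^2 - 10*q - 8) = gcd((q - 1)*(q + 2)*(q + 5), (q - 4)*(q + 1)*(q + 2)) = q + 2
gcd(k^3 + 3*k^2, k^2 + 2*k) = k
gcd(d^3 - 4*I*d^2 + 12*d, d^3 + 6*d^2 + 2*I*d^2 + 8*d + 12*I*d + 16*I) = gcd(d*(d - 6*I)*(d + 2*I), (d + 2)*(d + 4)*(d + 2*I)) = d + 2*I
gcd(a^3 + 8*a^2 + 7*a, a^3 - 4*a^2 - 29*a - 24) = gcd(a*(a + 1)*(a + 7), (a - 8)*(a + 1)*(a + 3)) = a + 1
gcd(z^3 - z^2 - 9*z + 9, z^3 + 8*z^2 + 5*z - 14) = z - 1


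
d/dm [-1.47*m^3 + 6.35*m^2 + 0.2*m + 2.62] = -4.41*m^2 + 12.7*m + 0.2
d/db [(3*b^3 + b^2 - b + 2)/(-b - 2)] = (-6*b^3 - 19*b^2 - 4*b + 4)/(b^2 + 4*b + 4)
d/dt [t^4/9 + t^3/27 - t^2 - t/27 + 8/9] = 4*t^3/9 + t^2/9 - 2*t - 1/27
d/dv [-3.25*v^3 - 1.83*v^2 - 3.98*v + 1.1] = -9.75*v^2 - 3.66*v - 3.98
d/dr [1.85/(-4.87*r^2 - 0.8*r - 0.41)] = (18.019*r + 1.48)/(4.87*r^2 + 0.8*r + 0.41)^2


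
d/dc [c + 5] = 1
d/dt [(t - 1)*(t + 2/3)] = 2*t - 1/3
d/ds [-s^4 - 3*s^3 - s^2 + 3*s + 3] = -4*s^3 - 9*s^2 - 2*s + 3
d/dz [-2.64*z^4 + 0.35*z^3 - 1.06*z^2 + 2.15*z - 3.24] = -10.56*z^3 + 1.05*z^2 - 2.12*z + 2.15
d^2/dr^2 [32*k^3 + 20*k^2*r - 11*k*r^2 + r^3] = -22*k + 6*r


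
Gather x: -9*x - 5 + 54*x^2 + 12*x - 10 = 54*x^2 + 3*x - 15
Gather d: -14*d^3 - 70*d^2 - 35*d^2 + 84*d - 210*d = -14*d^3 - 105*d^2 - 126*d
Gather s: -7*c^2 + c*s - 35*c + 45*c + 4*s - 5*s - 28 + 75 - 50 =-7*c^2 + 10*c + s*(c - 1) - 3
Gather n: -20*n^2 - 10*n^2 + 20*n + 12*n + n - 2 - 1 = -30*n^2 + 33*n - 3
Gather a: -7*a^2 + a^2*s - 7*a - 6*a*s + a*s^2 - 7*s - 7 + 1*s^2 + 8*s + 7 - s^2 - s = a^2*(s - 7) + a*(s^2 - 6*s - 7)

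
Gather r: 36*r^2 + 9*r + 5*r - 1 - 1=36*r^2 + 14*r - 2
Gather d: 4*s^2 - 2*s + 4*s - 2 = 4*s^2 + 2*s - 2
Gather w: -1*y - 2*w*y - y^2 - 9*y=-2*w*y - y^2 - 10*y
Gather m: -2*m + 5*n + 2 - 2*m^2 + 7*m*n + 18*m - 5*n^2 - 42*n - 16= -2*m^2 + m*(7*n + 16) - 5*n^2 - 37*n - 14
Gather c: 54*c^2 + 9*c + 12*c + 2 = 54*c^2 + 21*c + 2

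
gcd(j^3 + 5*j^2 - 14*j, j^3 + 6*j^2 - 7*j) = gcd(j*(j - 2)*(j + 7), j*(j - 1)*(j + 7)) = j^2 + 7*j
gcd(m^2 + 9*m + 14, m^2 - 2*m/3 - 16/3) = m + 2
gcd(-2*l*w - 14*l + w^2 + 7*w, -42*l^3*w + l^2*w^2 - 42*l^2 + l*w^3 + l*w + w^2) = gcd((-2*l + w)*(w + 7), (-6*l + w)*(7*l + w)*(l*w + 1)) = 1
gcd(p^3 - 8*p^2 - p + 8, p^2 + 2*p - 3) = p - 1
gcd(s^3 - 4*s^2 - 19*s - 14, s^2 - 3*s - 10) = s + 2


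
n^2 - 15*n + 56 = (n - 8)*(n - 7)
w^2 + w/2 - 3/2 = (w - 1)*(w + 3/2)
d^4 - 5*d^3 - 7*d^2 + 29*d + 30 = (d - 5)*(d - 3)*(d + 1)*(d + 2)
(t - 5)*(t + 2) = t^2 - 3*t - 10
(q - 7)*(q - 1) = q^2 - 8*q + 7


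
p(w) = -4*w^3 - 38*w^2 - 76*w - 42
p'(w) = -12*w^2 - 76*w - 76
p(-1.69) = -2.78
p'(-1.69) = 18.17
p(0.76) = -123.46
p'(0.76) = -140.69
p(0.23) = -61.54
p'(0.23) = -94.11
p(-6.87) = -16.39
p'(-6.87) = -120.24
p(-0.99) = -0.12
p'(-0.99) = -12.52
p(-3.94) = -87.80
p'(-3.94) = 37.16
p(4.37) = -1433.62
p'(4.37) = -637.28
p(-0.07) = -36.86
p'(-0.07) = -70.74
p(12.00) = -13338.00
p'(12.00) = -2716.00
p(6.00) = -2730.00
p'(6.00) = -964.00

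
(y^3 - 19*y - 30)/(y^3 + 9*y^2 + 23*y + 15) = (y^2 - 3*y - 10)/(y^2 + 6*y + 5)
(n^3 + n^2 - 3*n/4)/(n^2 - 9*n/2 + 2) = n*(2*n + 3)/(2*(n - 4))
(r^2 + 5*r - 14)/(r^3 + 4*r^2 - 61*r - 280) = (r - 2)/(r^2 - 3*r - 40)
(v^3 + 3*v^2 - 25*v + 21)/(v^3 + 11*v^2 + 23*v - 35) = (v - 3)/(v + 5)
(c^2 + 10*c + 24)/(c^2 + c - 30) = (c + 4)/(c - 5)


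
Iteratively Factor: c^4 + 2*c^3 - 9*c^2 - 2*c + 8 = (c + 1)*(c^3 + c^2 - 10*c + 8) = (c + 1)*(c + 4)*(c^2 - 3*c + 2) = (c - 2)*(c + 1)*(c + 4)*(c - 1)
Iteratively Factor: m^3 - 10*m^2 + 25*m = (m - 5)*(m^2 - 5*m) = m*(m - 5)*(m - 5)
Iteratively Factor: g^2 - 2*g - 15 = (g - 5)*(g + 3)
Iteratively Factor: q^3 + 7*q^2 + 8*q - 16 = (q + 4)*(q^2 + 3*q - 4) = (q + 4)^2*(q - 1)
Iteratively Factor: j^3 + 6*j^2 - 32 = (j - 2)*(j^2 + 8*j + 16) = (j - 2)*(j + 4)*(j + 4)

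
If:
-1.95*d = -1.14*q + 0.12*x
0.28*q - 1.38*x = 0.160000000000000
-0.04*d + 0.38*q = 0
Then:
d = 0.01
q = 0.00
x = -0.12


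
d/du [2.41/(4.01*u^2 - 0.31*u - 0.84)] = (0.7471 - 19.3282*u)/(-4.01*u^2 + 0.31*u + 0.84)^2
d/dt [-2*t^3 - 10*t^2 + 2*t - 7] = -6*t^2 - 20*t + 2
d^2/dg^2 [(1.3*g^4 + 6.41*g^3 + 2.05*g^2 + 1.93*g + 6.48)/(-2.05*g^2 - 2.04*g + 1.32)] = (-10.9265*g^6 - 32.6196*g^5 - 11.35368*g^4 - 31.107842*g^3 - 120.293352*g^2 - 260.944344*g - 106.542144)/(8.615125*g^6 + 25.7193*g^5 + 8.95194*g^4 - 24.631776*g^3 - 5.764176*g^2 + 10.663488*g - 2.299968)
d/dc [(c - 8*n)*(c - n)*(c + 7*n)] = 3*c^2 - 4*c*n - 55*n^2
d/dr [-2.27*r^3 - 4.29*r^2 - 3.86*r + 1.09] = -6.81*r^2 - 8.58*r - 3.86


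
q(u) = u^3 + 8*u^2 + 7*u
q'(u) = 3*u^2 + 16*u + 7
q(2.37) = 74.84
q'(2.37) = 61.77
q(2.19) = 64.20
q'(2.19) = 56.43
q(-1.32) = 2.40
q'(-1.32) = -8.89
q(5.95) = 535.51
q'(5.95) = 208.41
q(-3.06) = 24.84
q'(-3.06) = -13.87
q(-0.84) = -0.83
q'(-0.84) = -4.32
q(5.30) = 410.70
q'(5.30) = 176.07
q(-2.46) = 16.31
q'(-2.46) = -14.21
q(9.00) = 1440.00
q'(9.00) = 394.00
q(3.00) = 120.00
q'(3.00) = 82.00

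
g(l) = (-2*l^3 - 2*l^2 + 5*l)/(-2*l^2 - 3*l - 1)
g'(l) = (4*l + 3)*(-2*l^3 - 2*l^2 + 5*l)/(-2*l^2 - 3*l - 1)^2 + (-6*l^2 - 4*l + 5)/(-2*l^2 - 3*l - 1) = (4*l^4 + 12*l^3 + 22*l^2 + 4*l - 5)/(4*l^4 + 12*l^3 + 13*l^2 + 6*l + 1)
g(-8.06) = -8.22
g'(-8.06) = 1.05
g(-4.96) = -4.81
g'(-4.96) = 1.18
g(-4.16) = -3.83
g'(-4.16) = 1.30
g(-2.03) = 0.53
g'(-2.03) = 4.54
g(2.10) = 1.04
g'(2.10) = 1.11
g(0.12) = -0.41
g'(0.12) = -2.17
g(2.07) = 1.01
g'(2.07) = 1.11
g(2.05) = 0.99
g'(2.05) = 1.11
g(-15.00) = -15.33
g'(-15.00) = 1.01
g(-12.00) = -12.28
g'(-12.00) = 1.02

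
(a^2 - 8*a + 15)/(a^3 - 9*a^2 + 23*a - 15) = 1/(a - 1)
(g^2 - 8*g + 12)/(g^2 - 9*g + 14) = (g - 6)/(g - 7)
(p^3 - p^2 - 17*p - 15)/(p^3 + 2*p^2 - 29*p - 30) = (p + 3)/(p + 6)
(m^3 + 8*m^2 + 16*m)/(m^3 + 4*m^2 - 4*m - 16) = m*(m + 4)/(m^2 - 4)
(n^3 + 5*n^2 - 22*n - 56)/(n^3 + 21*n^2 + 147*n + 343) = (n^2 - 2*n - 8)/(n^2 + 14*n + 49)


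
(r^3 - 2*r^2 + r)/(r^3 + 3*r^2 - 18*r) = (r^2 - 2*r + 1)/(r^2 + 3*r - 18)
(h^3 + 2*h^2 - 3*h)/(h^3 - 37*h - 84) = h*(h - 1)/(h^2 - 3*h - 28)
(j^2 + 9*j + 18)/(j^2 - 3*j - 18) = (j + 6)/(j - 6)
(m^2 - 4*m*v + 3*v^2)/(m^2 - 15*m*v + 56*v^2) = (m^2 - 4*m*v + 3*v^2)/(m^2 - 15*m*v + 56*v^2)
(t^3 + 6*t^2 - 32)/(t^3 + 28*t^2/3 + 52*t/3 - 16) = 3*(t^2 + 2*t - 8)/(3*t^2 + 16*t - 12)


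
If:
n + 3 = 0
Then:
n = -3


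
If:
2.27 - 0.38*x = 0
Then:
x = 5.97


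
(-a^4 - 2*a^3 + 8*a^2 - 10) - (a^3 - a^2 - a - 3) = -a^4 - 3*a^3 + 9*a^2 + a - 7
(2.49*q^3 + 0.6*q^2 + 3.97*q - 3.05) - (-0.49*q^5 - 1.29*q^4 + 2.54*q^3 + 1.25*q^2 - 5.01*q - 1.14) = 0.49*q^5 + 1.29*q^4 - 0.0499999999999998*q^3 - 0.65*q^2 + 8.98*q - 1.91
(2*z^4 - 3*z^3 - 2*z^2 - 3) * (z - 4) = 2*z^5 - 11*z^4 + 10*z^3 + 8*z^2 - 3*z + 12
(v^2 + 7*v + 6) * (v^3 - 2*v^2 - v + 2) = v^5 + 5*v^4 - 9*v^3 - 17*v^2 + 8*v + 12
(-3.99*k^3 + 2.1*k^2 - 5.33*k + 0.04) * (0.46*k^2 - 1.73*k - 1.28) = -1.8354*k^5 + 7.8687*k^4 - 0.977599999999999*k^3 + 6.5513*k^2 + 6.7532*k - 0.0512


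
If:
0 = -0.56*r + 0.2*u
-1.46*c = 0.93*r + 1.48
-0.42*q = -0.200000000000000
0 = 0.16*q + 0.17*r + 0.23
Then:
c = 0.13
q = 0.48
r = -1.80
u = -5.04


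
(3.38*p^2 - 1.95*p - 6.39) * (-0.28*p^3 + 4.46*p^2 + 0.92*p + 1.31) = -0.9464*p^5 + 15.6208*p^4 - 3.7982*p^3 - 25.8656*p^2 - 8.4333*p - 8.3709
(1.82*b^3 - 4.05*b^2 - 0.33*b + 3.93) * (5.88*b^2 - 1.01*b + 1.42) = 10.7016*b^5 - 25.6522*b^4 + 4.7345*b^3 + 17.6907*b^2 - 4.4379*b + 5.5806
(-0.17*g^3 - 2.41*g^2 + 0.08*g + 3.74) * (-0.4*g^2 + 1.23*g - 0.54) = 0.068*g^5 + 0.7549*g^4 - 2.9045*g^3 - 0.0962000000000001*g^2 + 4.557*g - 2.0196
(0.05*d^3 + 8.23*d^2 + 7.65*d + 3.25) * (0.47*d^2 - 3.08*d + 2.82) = 0.0235*d^5 + 3.7141*d^4 - 21.6119*d^3 + 1.1741*d^2 + 11.563*d + 9.165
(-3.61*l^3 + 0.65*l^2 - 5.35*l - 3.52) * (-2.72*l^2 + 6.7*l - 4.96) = 9.8192*l^5 - 25.955*l^4 + 36.8126*l^3 - 29.4946*l^2 + 2.952*l + 17.4592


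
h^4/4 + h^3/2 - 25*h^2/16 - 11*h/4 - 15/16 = (h/4 + 1/4)*(h - 5/2)*(h + 1/2)*(h + 3)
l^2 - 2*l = l*(l - 2)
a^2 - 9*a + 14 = (a - 7)*(a - 2)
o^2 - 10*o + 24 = (o - 6)*(o - 4)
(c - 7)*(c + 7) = c^2 - 49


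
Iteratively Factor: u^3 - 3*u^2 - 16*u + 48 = (u - 4)*(u^2 + u - 12) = (u - 4)*(u + 4)*(u - 3)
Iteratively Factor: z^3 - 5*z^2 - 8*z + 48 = (z - 4)*(z^2 - z - 12) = (z - 4)^2*(z + 3)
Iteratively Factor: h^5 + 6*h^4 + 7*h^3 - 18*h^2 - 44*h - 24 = (h + 1)*(h^4 + 5*h^3 + 2*h^2 - 20*h - 24) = (h + 1)*(h + 2)*(h^3 + 3*h^2 - 4*h - 12) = (h - 2)*(h + 1)*(h + 2)*(h^2 + 5*h + 6) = (h - 2)*(h + 1)*(h + 2)^2*(h + 3)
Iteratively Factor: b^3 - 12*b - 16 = (b - 4)*(b^2 + 4*b + 4) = (b - 4)*(b + 2)*(b + 2)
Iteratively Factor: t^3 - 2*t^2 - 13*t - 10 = (t + 2)*(t^2 - 4*t - 5) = (t + 1)*(t + 2)*(t - 5)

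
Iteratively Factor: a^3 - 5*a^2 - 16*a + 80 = (a - 4)*(a^2 - a - 20) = (a - 4)*(a + 4)*(a - 5)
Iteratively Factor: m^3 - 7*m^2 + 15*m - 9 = (m - 1)*(m^2 - 6*m + 9) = (m - 3)*(m - 1)*(m - 3)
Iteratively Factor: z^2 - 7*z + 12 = (z - 4)*(z - 3)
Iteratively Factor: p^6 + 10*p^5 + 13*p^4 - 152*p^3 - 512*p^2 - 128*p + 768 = (p + 4)*(p^5 + 6*p^4 - 11*p^3 - 108*p^2 - 80*p + 192) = (p - 4)*(p + 4)*(p^4 + 10*p^3 + 29*p^2 + 8*p - 48) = (p - 4)*(p - 1)*(p + 4)*(p^3 + 11*p^2 + 40*p + 48) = (p - 4)*(p - 1)*(p + 4)^2*(p^2 + 7*p + 12) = (p - 4)*(p - 1)*(p + 4)^3*(p + 3)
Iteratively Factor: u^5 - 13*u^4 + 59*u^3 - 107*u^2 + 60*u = (u - 1)*(u^4 - 12*u^3 + 47*u^2 - 60*u) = (u - 3)*(u - 1)*(u^3 - 9*u^2 + 20*u) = (u - 5)*(u - 3)*(u - 1)*(u^2 - 4*u) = (u - 5)*(u - 4)*(u - 3)*(u - 1)*(u)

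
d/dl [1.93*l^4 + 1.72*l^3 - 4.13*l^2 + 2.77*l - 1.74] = 7.72*l^3 + 5.16*l^2 - 8.26*l + 2.77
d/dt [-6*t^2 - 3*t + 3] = -12*t - 3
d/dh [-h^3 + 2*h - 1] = 2 - 3*h^2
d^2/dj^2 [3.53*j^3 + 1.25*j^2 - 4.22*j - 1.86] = 21.18*j + 2.5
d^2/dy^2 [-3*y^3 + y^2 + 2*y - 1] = 2 - 18*y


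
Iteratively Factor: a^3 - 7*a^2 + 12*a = (a - 4)*(a^2 - 3*a) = a*(a - 4)*(a - 3)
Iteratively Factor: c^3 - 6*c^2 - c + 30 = (c + 2)*(c^2 - 8*c + 15) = (c - 5)*(c + 2)*(c - 3)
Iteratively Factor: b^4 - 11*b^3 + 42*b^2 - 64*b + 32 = (b - 2)*(b^3 - 9*b^2 + 24*b - 16) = (b - 4)*(b - 2)*(b^2 - 5*b + 4) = (b - 4)^2*(b - 2)*(b - 1)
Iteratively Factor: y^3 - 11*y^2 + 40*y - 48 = (y - 4)*(y^2 - 7*y + 12) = (y - 4)*(y - 3)*(y - 4)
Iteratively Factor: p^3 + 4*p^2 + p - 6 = (p + 2)*(p^2 + 2*p - 3) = (p - 1)*(p + 2)*(p + 3)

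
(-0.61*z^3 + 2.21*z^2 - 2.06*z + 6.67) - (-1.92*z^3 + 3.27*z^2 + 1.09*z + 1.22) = 1.31*z^3 - 1.06*z^2 - 3.15*z + 5.45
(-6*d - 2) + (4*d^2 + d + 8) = 4*d^2 - 5*d + 6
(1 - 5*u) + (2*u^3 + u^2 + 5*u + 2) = 2*u^3 + u^2 + 3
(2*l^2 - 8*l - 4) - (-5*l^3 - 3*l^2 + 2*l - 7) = 5*l^3 + 5*l^2 - 10*l + 3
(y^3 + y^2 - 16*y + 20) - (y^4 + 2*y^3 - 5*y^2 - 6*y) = -y^4 - y^3 + 6*y^2 - 10*y + 20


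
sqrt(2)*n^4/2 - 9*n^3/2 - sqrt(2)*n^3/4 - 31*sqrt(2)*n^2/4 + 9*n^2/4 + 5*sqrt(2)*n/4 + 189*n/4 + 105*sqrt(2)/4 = (n - 7/2)*(n + 3)*(n - 5*sqrt(2))*(sqrt(2)*n/2 + 1/2)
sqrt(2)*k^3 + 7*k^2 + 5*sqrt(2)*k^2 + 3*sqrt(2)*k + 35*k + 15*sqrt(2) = (k + 5)*(k + 3*sqrt(2))*(sqrt(2)*k + 1)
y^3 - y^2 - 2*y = y*(y - 2)*(y + 1)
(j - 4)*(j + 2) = j^2 - 2*j - 8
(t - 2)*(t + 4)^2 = t^3 + 6*t^2 - 32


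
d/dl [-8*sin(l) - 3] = -8*cos(l)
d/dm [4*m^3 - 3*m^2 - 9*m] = 12*m^2 - 6*m - 9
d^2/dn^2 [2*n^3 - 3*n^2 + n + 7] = 12*n - 6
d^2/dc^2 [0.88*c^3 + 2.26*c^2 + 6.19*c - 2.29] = 5.28*c + 4.52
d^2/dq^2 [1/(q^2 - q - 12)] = 2*(q^2 - q - (2*q - 1)^2 - 12)/(-q^2 + q + 12)^3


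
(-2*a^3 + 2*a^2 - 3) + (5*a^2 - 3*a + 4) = -2*a^3 + 7*a^2 - 3*a + 1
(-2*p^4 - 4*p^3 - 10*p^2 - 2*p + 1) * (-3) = 6*p^4 + 12*p^3 + 30*p^2 + 6*p - 3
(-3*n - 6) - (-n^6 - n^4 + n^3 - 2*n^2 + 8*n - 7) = n^6 + n^4 - n^3 + 2*n^2 - 11*n + 1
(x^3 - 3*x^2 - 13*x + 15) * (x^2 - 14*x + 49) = x^5 - 17*x^4 + 78*x^3 + 50*x^2 - 847*x + 735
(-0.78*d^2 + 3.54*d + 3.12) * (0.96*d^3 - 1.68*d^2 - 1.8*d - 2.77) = -0.7488*d^5 + 4.7088*d^4 - 1.548*d^3 - 9.453*d^2 - 15.4218*d - 8.6424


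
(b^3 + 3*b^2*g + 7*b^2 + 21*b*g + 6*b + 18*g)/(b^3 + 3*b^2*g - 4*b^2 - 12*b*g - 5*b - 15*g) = (b + 6)/(b - 5)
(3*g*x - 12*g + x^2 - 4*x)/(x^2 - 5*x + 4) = (3*g + x)/(x - 1)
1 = 1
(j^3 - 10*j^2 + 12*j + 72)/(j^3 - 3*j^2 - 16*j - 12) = (j - 6)/(j + 1)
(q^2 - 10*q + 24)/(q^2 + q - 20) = (q - 6)/(q + 5)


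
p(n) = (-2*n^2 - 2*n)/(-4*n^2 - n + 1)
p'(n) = (-4*n - 2)/(-4*n^2 - n + 1) + (8*n + 1)*(-2*n^2 - 2*n)/(-4*n^2 - n + 1)^2 = 2*(-3*n^2 - 2*n - 1)/(16*n^4 + 8*n^3 - 7*n^2 - 2*n + 1)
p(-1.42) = 0.21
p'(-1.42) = -0.26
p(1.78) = 0.74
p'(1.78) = -0.16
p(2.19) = 0.69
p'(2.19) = -0.10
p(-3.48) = 0.39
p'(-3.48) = -0.03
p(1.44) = 0.80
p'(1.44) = -0.26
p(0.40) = 28.00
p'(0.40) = -2850.00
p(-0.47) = 0.85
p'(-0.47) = -4.20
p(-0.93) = -0.09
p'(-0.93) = -1.48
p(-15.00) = 0.48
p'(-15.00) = 0.00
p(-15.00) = 0.48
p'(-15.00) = 0.00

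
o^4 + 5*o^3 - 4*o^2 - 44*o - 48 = (o - 3)*(o + 2)^2*(o + 4)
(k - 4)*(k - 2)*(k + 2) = k^3 - 4*k^2 - 4*k + 16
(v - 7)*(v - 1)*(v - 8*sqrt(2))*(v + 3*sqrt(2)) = v^4 - 8*v^3 - 5*sqrt(2)*v^3 - 41*v^2 + 40*sqrt(2)*v^2 - 35*sqrt(2)*v + 384*v - 336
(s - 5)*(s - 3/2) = s^2 - 13*s/2 + 15/2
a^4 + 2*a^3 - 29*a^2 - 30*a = a*(a - 5)*(a + 1)*(a + 6)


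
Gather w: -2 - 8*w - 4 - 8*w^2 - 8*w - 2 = -8*w^2 - 16*w - 8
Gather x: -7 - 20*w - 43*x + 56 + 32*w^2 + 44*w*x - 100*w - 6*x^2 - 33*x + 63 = 32*w^2 - 120*w - 6*x^2 + x*(44*w - 76) + 112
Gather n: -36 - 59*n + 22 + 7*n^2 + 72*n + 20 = 7*n^2 + 13*n + 6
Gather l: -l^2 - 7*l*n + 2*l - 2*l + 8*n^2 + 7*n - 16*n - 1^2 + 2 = -l^2 - 7*l*n + 8*n^2 - 9*n + 1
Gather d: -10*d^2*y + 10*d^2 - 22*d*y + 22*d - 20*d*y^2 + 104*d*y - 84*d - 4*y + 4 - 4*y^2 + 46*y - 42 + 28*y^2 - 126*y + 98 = d^2*(10 - 10*y) + d*(-20*y^2 + 82*y - 62) + 24*y^2 - 84*y + 60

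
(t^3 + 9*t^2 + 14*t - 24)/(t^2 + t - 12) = (t^2 + 5*t - 6)/(t - 3)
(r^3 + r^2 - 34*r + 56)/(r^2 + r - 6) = (r^2 + 3*r - 28)/(r + 3)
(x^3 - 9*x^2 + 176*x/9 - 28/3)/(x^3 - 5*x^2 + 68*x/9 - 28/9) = (x - 6)/(x - 2)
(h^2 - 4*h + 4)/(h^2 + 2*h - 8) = (h - 2)/(h + 4)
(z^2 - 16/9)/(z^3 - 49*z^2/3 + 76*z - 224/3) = (z + 4/3)/(z^2 - 15*z + 56)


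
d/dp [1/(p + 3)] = -1/(p + 3)^2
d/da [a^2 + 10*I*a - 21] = 2*a + 10*I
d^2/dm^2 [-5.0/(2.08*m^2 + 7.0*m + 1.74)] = (43.264*m^2 + 145.6*m - 5.0*(4.16*m + 7.0)*(8.32*m + 14.0) + 36.192)/(2.08*m^2 + 7.0*m + 1.74)^3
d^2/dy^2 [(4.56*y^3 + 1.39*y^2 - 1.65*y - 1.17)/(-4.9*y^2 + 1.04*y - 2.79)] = (-3.41060513164848e-13*y^5 + 2.8421709430404e-14*y^4 + 179.881448*y^3 + 361.954116*y^2 - 384.089796*y - 41.523714)/(117.649*y^6 - 74.9112*y^5 + 216.86322*y^4 - 86.431904*y^3 + 123.479262*y^2 - 24.286392*y + 21.717639)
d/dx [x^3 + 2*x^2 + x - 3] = 3*x^2 + 4*x + 1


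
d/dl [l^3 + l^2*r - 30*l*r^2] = 3*l^2 + 2*l*r - 30*r^2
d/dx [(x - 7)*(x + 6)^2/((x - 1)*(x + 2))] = (x^4 + 2*x^3 + 47*x^2 + 484*x + 348)/(x^4 + 2*x^3 - 3*x^2 - 4*x + 4)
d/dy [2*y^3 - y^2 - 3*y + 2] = 6*y^2 - 2*y - 3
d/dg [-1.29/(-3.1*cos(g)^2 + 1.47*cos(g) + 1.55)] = (7.998*cos(g) - 1.8963)*sin(g)/(1.47*cos(g) - 1.55*cos(2*g))^2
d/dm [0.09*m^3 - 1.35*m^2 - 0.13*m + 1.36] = 0.27*m^2 - 2.7*m - 0.13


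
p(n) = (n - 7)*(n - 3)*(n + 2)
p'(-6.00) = 205.00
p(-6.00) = -468.00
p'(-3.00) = 76.00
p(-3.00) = -60.00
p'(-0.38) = 7.51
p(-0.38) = 40.41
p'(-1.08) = 21.78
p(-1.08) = 30.33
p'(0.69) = -8.61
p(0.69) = 39.21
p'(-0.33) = 6.61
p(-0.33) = 40.76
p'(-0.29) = 5.89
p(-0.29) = 41.01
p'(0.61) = -7.64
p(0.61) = 39.86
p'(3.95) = -15.39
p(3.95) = -17.24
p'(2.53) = -20.28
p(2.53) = 9.52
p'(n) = (n - 7)*(n - 3) + (n - 7)*(n + 2) + (n - 3)*(n + 2) = 3*n^2 - 16*n + 1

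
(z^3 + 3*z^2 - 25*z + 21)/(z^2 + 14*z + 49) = (z^2 - 4*z + 3)/(z + 7)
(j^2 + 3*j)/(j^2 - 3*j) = (j + 3)/(j - 3)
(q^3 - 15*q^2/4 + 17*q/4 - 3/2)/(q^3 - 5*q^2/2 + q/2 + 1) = (4*q - 3)/(2*(2*q + 1))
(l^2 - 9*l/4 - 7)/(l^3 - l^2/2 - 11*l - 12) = (4*l + 7)/(2*(2*l^2 + 7*l + 6))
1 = 1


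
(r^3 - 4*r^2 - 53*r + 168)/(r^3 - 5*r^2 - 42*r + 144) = (r + 7)/(r + 6)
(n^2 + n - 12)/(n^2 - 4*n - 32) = (n - 3)/(n - 8)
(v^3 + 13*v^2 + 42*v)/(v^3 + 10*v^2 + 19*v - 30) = v*(v + 7)/(v^2 + 4*v - 5)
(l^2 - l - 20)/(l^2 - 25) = (l + 4)/(l + 5)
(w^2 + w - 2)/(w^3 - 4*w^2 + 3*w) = (w + 2)/(w*(w - 3))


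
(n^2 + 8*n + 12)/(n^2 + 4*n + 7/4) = 4*(n^2 + 8*n + 12)/(4*n^2 + 16*n + 7)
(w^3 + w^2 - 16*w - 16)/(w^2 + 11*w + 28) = (w^2 - 3*w - 4)/(w + 7)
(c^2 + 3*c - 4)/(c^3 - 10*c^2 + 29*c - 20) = (c + 4)/(c^2 - 9*c + 20)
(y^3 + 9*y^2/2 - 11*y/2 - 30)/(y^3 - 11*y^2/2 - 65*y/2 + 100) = (y^2 + 7*y + 12)/(y^2 - 3*y - 40)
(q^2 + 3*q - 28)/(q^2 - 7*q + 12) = (q + 7)/(q - 3)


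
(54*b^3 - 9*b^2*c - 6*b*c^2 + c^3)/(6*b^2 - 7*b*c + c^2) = (9*b^2 - c^2)/(b - c)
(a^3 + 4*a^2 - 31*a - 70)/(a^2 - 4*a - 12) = (a^2 + 2*a - 35)/(a - 6)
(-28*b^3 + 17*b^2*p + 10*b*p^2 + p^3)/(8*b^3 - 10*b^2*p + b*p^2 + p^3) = (7*b + p)/(-2*b + p)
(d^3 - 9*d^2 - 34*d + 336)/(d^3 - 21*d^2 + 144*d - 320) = (d^2 - d - 42)/(d^2 - 13*d + 40)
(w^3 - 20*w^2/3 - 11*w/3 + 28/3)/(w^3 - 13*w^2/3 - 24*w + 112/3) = (3*w^2 + w - 4)/(3*w^2 + 8*w - 16)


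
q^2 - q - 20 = (q - 5)*(q + 4)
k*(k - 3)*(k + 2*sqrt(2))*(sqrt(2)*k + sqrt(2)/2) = sqrt(2)*k^4 - 5*sqrt(2)*k^3/2 + 4*k^3 - 10*k^2 - 3*sqrt(2)*k^2/2 - 6*k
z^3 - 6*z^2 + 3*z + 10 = (z - 5)*(z - 2)*(z + 1)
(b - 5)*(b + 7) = b^2 + 2*b - 35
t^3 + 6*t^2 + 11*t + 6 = (t + 1)*(t + 2)*(t + 3)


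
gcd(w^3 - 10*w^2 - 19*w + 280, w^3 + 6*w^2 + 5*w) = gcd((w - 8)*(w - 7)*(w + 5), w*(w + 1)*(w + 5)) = w + 5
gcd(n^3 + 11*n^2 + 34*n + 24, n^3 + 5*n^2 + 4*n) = n^2 + 5*n + 4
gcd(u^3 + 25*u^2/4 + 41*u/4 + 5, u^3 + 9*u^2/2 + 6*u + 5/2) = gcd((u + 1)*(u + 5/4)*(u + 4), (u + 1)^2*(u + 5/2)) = u + 1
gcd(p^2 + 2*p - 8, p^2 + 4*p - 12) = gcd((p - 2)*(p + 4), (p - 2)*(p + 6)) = p - 2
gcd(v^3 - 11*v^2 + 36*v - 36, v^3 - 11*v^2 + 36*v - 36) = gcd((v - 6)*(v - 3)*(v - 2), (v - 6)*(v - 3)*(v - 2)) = v^3 - 11*v^2 + 36*v - 36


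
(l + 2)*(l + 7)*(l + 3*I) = l^3 + 9*l^2 + 3*I*l^2 + 14*l + 27*I*l + 42*I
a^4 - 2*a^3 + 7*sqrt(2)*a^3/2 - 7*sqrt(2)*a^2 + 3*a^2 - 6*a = a*(a - 2)*(a + sqrt(2)/2)*(a + 3*sqrt(2))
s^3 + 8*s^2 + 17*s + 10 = (s + 1)*(s + 2)*(s + 5)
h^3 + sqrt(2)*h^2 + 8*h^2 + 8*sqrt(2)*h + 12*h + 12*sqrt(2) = (h + 2)*(h + 6)*(h + sqrt(2))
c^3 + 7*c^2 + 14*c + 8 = (c + 1)*(c + 2)*(c + 4)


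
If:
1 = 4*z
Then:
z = 1/4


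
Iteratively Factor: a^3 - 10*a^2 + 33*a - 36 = (a - 4)*(a^2 - 6*a + 9) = (a - 4)*(a - 3)*(a - 3)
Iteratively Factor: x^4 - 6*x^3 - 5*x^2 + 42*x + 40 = (x + 1)*(x^3 - 7*x^2 + 2*x + 40) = (x - 5)*(x + 1)*(x^2 - 2*x - 8) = (x - 5)*(x - 4)*(x + 1)*(x + 2)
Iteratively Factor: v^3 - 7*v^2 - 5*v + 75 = (v + 3)*(v^2 - 10*v + 25) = (v - 5)*(v + 3)*(v - 5)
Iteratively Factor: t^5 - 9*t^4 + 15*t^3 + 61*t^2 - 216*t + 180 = (t - 2)*(t^4 - 7*t^3 + t^2 + 63*t - 90) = (t - 3)*(t - 2)*(t^3 - 4*t^2 - 11*t + 30) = (t - 5)*(t - 3)*(t - 2)*(t^2 + t - 6) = (t - 5)*(t - 3)*(t - 2)*(t + 3)*(t - 2)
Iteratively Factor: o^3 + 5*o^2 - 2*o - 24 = (o - 2)*(o^2 + 7*o + 12) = (o - 2)*(o + 4)*(o + 3)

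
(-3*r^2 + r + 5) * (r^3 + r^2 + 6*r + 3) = -3*r^5 - 2*r^4 - 12*r^3 + 2*r^2 + 33*r + 15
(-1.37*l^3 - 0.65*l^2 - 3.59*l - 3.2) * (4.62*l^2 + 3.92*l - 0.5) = -6.3294*l^5 - 8.3734*l^4 - 18.4488*l^3 - 28.5318*l^2 - 10.749*l + 1.6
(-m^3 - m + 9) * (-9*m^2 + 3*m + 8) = 9*m^5 - 3*m^4 + m^3 - 84*m^2 + 19*m + 72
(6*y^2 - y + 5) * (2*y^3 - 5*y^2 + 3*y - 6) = 12*y^5 - 32*y^4 + 33*y^3 - 64*y^2 + 21*y - 30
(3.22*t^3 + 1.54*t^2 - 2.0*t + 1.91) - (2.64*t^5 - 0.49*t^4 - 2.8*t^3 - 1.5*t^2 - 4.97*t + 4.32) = -2.64*t^5 + 0.49*t^4 + 6.02*t^3 + 3.04*t^2 + 2.97*t - 2.41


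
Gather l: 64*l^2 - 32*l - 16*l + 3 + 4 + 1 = 64*l^2 - 48*l + 8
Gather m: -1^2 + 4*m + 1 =4*m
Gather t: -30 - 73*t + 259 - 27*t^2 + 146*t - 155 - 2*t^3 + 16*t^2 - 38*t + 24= -2*t^3 - 11*t^2 + 35*t + 98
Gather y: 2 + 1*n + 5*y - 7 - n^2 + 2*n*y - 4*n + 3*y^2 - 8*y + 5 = -n^2 - 3*n + 3*y^2 + y*(2*n - 3)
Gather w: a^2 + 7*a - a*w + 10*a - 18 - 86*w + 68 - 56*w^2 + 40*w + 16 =a^2 + 17*a - 56*w^2 + w*(-a - 46) + 66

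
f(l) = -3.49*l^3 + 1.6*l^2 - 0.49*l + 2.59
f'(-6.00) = -396.61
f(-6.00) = 816.97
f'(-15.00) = -2404.24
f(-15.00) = 12148.69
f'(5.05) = -251.34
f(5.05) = -408.55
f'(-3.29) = -124.35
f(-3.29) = 145.80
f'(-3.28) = -123.63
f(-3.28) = 144.56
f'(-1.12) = -17.21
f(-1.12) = 10.05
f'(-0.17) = -1.34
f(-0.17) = 2.74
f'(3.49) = -116.85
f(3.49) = -127.99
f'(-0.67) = -7.33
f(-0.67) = 4.69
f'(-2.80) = -91.53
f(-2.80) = 93.12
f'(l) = -10.47*l^2 + 3.2*l - 0.49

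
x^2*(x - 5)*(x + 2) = x^4 - 3*x^3 - 10*x^2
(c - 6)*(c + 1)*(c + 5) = c^3 - 31*c - 30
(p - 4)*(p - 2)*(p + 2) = p^3 - 4*p^2 - 4*p + 16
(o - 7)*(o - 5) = o^2 - 12*o + 35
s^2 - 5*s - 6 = (s - 6)*(s + 1)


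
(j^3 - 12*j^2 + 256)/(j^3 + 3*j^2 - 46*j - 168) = (j^2 - 16*j + 64)/(j^2 - j - 42)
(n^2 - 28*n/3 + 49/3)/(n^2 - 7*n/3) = (n - 7)/n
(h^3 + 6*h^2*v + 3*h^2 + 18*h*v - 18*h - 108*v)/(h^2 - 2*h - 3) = (h^2 + 6*h*v + 6*h + 36*v)/(h + 1)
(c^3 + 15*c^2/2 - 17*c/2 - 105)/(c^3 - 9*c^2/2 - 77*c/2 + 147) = (c + 5)/(c - 7)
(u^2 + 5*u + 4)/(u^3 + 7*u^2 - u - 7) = (u + 4)/(u^2 + 6*u - 7)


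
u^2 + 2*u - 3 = (u - 1)*(u + 3)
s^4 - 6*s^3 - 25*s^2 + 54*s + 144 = (s - 8)*(s - 3)*(s + 2)*(s + 3)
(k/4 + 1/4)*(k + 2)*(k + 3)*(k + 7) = k^4/4 + 13*k^3/4 + 53*k^2/4 + 83*k/4 + 21/2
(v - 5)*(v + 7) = v^2 + 2*v - 35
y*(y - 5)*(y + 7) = y^3 + 2*y^2 - 35*y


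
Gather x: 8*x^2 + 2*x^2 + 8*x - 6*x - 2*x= 10*x^2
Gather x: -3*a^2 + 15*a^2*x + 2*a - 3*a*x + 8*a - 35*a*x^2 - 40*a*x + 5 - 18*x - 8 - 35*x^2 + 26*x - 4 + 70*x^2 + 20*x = -3*a^2 + 10*a + x^2*(35 - 35*a) + x*(15*a^2 - 43*a + 28) - 7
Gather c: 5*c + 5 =5*c + 5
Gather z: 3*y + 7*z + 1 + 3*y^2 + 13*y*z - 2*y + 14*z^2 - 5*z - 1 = 3*y^2 + y + 14*z^2 + z*(13*y + 2)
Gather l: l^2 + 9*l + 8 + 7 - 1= l^2 + 9*l + 14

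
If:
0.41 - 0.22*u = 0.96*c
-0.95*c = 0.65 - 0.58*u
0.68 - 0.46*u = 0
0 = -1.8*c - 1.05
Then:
No Solution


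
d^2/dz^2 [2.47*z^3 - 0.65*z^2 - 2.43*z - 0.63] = 14.82*z - 1.3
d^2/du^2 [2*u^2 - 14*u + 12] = 4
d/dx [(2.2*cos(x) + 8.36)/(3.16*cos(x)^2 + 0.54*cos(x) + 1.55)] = (6.952*cos(x)^2 + 52.8352*cos(x) + 1.1044)*sin(x)/(9.9856*cos(x)^4 + 3.4128*cos(x)^3 + 10.0876*cos(x)^2 + 1.674*cos(x) + 2.4025)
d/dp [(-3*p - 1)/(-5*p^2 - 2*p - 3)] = (-15*p^2 - 10*p + 7)/(25*p^4 + 20*p^3 + 34*p^2 + 12*p + 9)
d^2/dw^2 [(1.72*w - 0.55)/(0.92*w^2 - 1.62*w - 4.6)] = ((6.5848 - 9.4944*w)*(-0.92*w^2 + 1.62*w + 4.6) - (1.72*w - 0.55)*(1.84*w - 1.62)*(3.68*w - 3.24))/(-0.92*w^2 + 1.62*w + 4.6)^3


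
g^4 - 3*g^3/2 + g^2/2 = g^2*(g - 1)*(g - 1/2)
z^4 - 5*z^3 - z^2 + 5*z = z*(z - 5)*(z - 1)*(z + 1)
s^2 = s^2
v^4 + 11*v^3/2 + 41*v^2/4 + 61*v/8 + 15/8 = (v + 1/2)*(v + 1)*(v + 3/2)*(v + 5/2)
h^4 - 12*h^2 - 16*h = h*(h - 4)*(h + 2)^2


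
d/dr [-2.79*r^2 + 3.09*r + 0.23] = 3.09 - 5.58*r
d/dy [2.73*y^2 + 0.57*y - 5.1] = 5.46*y + 0.57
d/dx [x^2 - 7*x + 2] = 2*x - 7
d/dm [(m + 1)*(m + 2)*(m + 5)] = 3*m^2 + 16*m + 17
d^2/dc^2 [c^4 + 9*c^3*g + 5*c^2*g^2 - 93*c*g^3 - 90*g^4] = 12*c^2 + 54*c*g + 10*g^2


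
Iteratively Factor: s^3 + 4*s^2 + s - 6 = (s - 1)*(s^2 + 5*s + 6) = (s - 1)*(s + 3)*(s + 2)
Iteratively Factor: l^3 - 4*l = (l - 2)*(l^2 + 2*l) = (l - 2)*(l + 2)*(l)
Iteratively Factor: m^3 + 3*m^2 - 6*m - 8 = (m - 2)*(m^2 + 5*m + 4) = (m - 2)*(m + 4)*(m + 1)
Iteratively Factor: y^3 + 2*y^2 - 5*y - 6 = (y + 3)*(y^2 - y - 2) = (y - 2)*(y + 3)*(y + 1)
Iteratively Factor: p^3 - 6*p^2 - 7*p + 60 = (p - 5)*(p^2 - p - 12) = (p - 5)*(p + 3)*(p - 4)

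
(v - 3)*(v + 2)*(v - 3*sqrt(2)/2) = v^3 - 3*sqrt(2)*v^2/2 - v^2 - 6*v + 3*sqrt(2)*v/2 + 9*sqrt(2)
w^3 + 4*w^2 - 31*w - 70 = (w - 5)*(w + 2)*(w + 7)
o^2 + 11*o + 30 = (o + 5)*(o + 6)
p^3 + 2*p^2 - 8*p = p*(p - 2)*(p + 4)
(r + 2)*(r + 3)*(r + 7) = r^3 + 12*r^2 + 41*r + 42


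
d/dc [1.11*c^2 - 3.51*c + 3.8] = 2.22*c - 3.51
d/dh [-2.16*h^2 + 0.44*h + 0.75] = 0.44 - 4.32*h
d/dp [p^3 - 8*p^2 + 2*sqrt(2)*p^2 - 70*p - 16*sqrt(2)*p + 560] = 3*p^2 - 16*p + 4*sqrt(2)*p - 70 - 16*sqrt(2)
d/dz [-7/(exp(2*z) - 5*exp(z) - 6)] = (14*exp(z) - 35)*exp(z)/(-exp(2*z) + 5*exp(z) + 6)^2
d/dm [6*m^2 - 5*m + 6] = 12*m - 5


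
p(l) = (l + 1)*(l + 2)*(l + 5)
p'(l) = (l + 1)*(l + 2) + (l + 1)*(l + 5) + (l + 2)*(l + 5) = 3*l^2 + 16*l + 17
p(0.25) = 14.77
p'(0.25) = 21.19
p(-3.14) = 4.54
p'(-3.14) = -3.66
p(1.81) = 72.91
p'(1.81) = 55.79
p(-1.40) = -0.86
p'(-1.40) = 0.48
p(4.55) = 347.17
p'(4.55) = 151.91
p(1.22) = 44.46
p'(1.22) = 40.99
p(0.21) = 13.93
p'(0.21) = 20.49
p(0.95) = 34.23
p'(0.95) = 34.91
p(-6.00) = -20.00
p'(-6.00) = 29.00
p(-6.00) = -20.00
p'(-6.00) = 29.00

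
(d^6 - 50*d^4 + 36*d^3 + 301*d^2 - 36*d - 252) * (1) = d^6 - 50*d^4 + 36*d^3 + 301*d^2 - 36*d - 252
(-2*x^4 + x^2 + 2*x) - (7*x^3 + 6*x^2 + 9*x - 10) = -2*x^4 - 7*x^3 - 5*x^2 - 7*x + 10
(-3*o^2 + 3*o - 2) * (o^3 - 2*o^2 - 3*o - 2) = -3*o^5 + 9*o^4 + o^3 + o^2 + 4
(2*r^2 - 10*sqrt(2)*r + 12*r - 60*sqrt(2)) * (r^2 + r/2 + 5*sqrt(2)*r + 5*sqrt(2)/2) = 2*r^4 + 13*r^3 - 94*r^2 - 650*r - 300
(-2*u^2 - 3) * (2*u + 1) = -4*u^3 - 2*u^2 - 6*u - 3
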